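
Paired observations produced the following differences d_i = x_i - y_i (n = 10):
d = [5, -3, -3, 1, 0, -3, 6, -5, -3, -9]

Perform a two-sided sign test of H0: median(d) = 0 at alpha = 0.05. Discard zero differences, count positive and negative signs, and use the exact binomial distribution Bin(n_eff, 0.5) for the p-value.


Step 1: Discard zero differences. Original n = 10; n_eff = number of nonzero differences = 9.
Nonzero differences (with sign): +5, -3, -3, +1, -3, +6, -5, -3, -9
Step 2: Count signs: positive = 3, negative = 6.
Step 3: Under H0: P(positive) = 0.5, so the number of positives S ~ Bin(9, 0.5).
Step 4: Two-sided exact p-value = sum of Bin(9,0.5) probabilities at or below the observed probability = 0.507812.
Step 5: alpha = 0.05. fail to reject H0.

n_eff = 9, pos = 3, neg = 6, p = 0.507812, fail to reject H0.


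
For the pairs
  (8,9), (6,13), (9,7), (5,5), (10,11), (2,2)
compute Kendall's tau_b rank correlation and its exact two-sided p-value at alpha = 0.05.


Step 1: Enumerate the 15 unordered pairs (i,j) with i<j and classify each by sign(x_j-x_i) * sign(y_j-y_i).
  (1,2):dx=-2,dy=+4->D; (1,3):dx=+1,dy=-2->D; (1,4):dx=-3,dy=-4->C; (1,5):dx=+2,dy=+2->C
  (1,6):dx=-6,dy=-7->C; (2,3):dx=+3,dy=-6->D; (2,4):dx=-1,dy=-8->C; (2,5):dx=+4,dy=-2->D
  (2,6):dx=-4,dy=-11->C; (3,4):dx=-4,dy=-2->C; (3,5):dx=+1,dy=+4->C; (3,6):dx=-7,dy=-5->C
  (4,5):dx=+5,dy=+6->C; (4,6):dx=-3,dy=-3->C; (5,6):dx=-8,dy=-9->C
Step 2: C = 11, D = 4, total pairs = 15.
Step 3: tau = (C - D)/(n(n-1)/2) = (11 - 4)/15 = 0.466667.
Step 4: Exact two-sided p-value (enumerate n! = 720 permutations of y under H0): p = 0.272222.
Step 5: alpha = 0.05. fail to reject H0.

tau_b = 0.4667 (C=11, D=4), p = 0.272222, fail to reject H0.


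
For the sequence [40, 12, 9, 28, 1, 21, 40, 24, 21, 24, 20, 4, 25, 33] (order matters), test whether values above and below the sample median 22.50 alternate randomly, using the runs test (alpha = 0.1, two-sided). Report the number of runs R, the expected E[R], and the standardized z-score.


Step 1: Compute median = 22.50; label A = above, B = below.
Labels in order: ABBABBAABABBAA  (n_A = 7, n_B = 7)
Step 2: Count runs R = 9.
Step 3: Under H0 (random ordering), E[R] = 2*n_A*n_B/(n_A+n_B) + 1 = 2*7*7/14 + 1 = 8.0000.
        Var[R] = 2*n_A*n_B*(2*n_A*n_B - n_A - n_B) / ((n_A+n_B)^2 * (n_A+n_B-1)) = 8232/2548 = 3.2308.
        SD[R] = 1.7974.
Step 4: Continuity-corrected z = (R - 0.5 - E[R]) / SD[R] = (9 - 0.5 - 8.0000) / 1.7974 = 0.2782.
Step 5: Two-sided p-value via normal approximation = 2*(1 - Phi(|z|)) = 0.780879.
Step 6: alpha = 0.1. fail to reject H0.

R = 9, z = 0.2782, p = 0.780879, fail to reject H0.


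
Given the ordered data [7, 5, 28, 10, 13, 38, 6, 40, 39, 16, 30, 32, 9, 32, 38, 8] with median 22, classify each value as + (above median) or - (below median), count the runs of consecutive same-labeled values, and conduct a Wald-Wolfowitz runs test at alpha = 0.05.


Step 1: Compute median = 22; label A = above, B = below.
Labels in order: BBABBABAABAABAAB  (n_A = 8, n_B = 8)
Step 2: Count runs R = 11.
Step 3: Under H0 (random ordering), E[R] = 2*n_A*n_B/(n_A+n_B) + 1 = 2*8*8/16 + 1 = 9.0000.
        Var[R] = 2*n_A*n_B*(2*n_A*n_B - n_A - n_B) / ((n_A+n_B)^2 * (n_A+n_B-1)) = 14336/3840 = 3.7333.
        SD[R] = 1.9322.
Step 4: Continuity-corrected z = (R - 0.5 - E[R]) / SD[R] = (11 - 0.5 - 9.0000) / 1.9322 = 0.7763.
Step 5: Two-sided p-value via normal approximation = 2*(1 - Phi(|z|)) = 0.437558.
Step 6: alpha = 0.05. fail to reject H0.

R = 11, z = 0.7763, p = 0.437558, fail to reject H0.


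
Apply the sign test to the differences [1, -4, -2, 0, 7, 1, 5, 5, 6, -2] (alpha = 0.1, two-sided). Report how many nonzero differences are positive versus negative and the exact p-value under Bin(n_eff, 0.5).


Step 1: Discard zero differences. Original n = 10; n_eff = number of nonzero differences = 9.
Nonzero differences (with sign): +1, -4, -2, +7, +1, +5, +5, +6, -2
Step 2: Count signs: positive = 6, negative = 3.
Step 3: Under H0: P(positive) = 0.5, so the number of positives S ~ Bin(9, 0.5).
Step 4: Two-sided exact p-value = sum of Bin(9,0.5) probabilities at or below the observed probability = 0.507812.
Step 5: alpha = 0.1. fail to reject H0.

n_eff = 9, pos = 6, neg = 3, p = 0.507812, fail to reject H0.


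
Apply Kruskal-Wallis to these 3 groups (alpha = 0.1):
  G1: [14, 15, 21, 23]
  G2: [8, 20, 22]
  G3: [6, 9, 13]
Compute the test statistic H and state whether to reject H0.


Step 1: Combine all N = 10 observations and assign midranks.
sorted (value, group, rank): (6,G3,1), (8,G2,2), (9,G3,3), (13,G3,4), (14,G1,5), (15,G1,6), (20,G2,7), (21,G1,8), (22,G2,9), (23,G1,10)
Step 2: Sum ranks within each group.
R_1 = 29 (n_1 = 4)
R_2 = 18 (n_2 = 3)
R_3 = 8 (n_3 = 3)
Step 3: H = 12/(N(N+1)) * sum(R_i^2/n_i) - 3(N+1)
     = 12/(10*11) * (29^2/4 + 18^2/3 + 8^2/3) - 3*11
     = 0.109091 * 339.583 - 33
     = 4.045455.
Step 4: No ties, so H is used without correction.
Step 5: Under H0, H ~ chi^2(2); p-value = 0.132294.
Step 6: alpha = 0.1. fail to reject H0.

H = 4.0455, df = 2, p = 0.132294, fail to reject H0.


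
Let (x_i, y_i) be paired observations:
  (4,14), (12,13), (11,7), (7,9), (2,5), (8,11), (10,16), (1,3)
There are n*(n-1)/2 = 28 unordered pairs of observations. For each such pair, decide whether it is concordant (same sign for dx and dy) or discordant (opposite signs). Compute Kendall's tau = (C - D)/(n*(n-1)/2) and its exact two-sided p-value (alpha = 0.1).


Step 1: Enumerate the 28 unordered pairs (i,j) with i<j and classify each by sign(x_j-x_i) * sign(y_j-y_i).
  (1,2):dx=+8,dy=-1->D; (1,3):dx=+7,dy=-7->D; (1,4):dx=+3,dy=-5->D; (1,5):dx=-2,dy=-9->C
  (1,6):dx=+4,dy=-3->D; (1,7):dx=+6,dy=+2->C; (1,8):dx=-3,dy=-11->C; (2,3):dx=-1,dy=-6->C
  (2,4):dx=-5,dy=-4->C; (2,5):dx=-10,dy=-8->C; (2,6):dx=-4,dy=-2->C; (2,7):dx=-2,dy=+3->D
  (2,8):dx=-11,dy=-10->C; (3,4):dx=-4,dy=+2->D; (3,5):dx=-9,dy=-2->C; (3,6):dx=-3,dy=+4->D
  (3,7):dx=-1,dy=+9->D; (3,8):dx=-10,dy=-4->C; (4,5):dx=-5,dy=-4->C; (4,6):dx=+1,dy=+2->C
  (4,7):dx=+3,dy=+7->C; (4,8):dx=-6,dy=-6->C; (5,6):dx=+6,dy=+6->C; (5,7):dx=+8,dy=+11->C
  (5,8):dx=-1,dy=-2->C; (6,7):dx=+2,dy=+5->C; (6,8):dx=-7,dy=-8->C; (7,8):dx=-9,dy=-13->C
Step 2: C = 20, D = 8, total pairs = 28.
Step 3: tau = (C - D)/(n(n-1)/2) = (20 - 8)/28 = 0.428571.
Step 4: Exact two-sided p-value (enumerate n! = 40320 permutations of y under H0): p = 0.178869.
Step 5: alpha = 0.1. fail to reject H0.

tau_b = 0.4286 (C=20, D=8), p = 0.178869, fail to reject H0.


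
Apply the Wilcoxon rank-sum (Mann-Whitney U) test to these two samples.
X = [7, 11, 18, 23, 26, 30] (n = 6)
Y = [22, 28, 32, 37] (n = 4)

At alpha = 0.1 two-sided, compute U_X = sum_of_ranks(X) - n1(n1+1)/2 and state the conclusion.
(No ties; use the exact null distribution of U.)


Step 1: Combine and sort all 10 observations; assign midranks.
sorted (value, group): (7,X), (11,X), (18,X), (22,Y), (23,X), (26,X), (28,Y), (30,X), (32,Y), (37,Y)
ranks: 7->1, 11->2, 18->3, 22->4, 23->5, 26->6, 28->7, 30->8, 32->9, 37->10
Step 2: Rank sum for X: R1 = 1 + 2 + 3 + 5 + 6 + 8 = 25.
Step 3: U_X = R1 - n1(n1+1)/2 = 25 - 6*7/2 = 25 - 21 = 4.
       U_Y = n1*n2 - U_X = 24 - 4 = 20.
Step 4: No ties, so the exact null distribution of U (based on enumerating the C(10,6) = 210 equally likely rank assignments) gives the two-sided p-value.
Step 5: p-value = 0.114286; compare to alpha = 0.1. fail to reject H0.

U_X = 4, p = 0.114286, fail to reject H0 at alpha = 0.1.


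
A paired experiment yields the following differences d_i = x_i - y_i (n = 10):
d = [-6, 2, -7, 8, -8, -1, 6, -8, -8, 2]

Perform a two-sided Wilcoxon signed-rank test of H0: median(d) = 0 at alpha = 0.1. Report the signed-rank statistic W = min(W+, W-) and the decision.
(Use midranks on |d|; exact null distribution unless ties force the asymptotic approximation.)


Step 1: Drop any zero differences (none here) and take |d_i|.
|d| = [6, 2, 7, 8, 8, 1, 6, 8, 8, 2]
Step 2: Midrank |d_i| (ties get averaged ranks).
ranks: |6|->4.5, |2|->2.5, |7|->6, |8|->8.5, |8|->8.5, |1|->1, |6|->4.5, |8|->8.5, |8|->8.5, |2|->2.5
Step 3: Attach original signs; sum ranks with positive sign and with negative sign.
W+ = 2.5 + 8.5 + 4.5 + 2.5 = 18
W- = 4.5 + 6 + 8.5 + 1 + 8.5 + 8.5 = 37
(Check: W+ + W- = 55 should equal n(n+1)/2 = 55.)
Step 4: Test statistic W = min(W+, W-) = 18.
Step 5: Ties in |d|, so use the tie-corrected normal approximation.
        E[W] = n(n+1)/4 = 10*11/4 = 27.5.
        Tie groups: |d|=2 (t=2), |d|=6 (t=2), |d|=8 (t=4); sum(t^3 - t) = 72.
        Var[W] = n(n+1)(2n+1)/24 - sum(t^3-t)/48 = 2310/24 - 72/48 = 94.75.
        z = (W - E[W]) / sqrt(Var[W]) = (18 - 27.5) / 9.7340 = -0.9760.
        Two-sided p = 2*Phi(z) = 0.329082.
Step 6: alpha = 0.1. fail to reject H0.

W+ = 18, W- = 37, W = min = 18, p = 0.329082, fail to reject H0.


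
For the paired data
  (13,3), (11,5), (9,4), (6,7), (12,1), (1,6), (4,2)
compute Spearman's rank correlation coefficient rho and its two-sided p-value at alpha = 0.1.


Step 1: Rank x and y separately (midranks; no ties here).
rank(x): 13->7, 11->5, 9->4, 6->3, 12->6, 1->1, 4->2
rank(y): 3->3, 5->5, 4->4, 7->7, 1->1, 6->6, 2->2
Step 2: d_i = R_x(i) - R_y(i); compute d_i^2.
  (7-3)^2=16, (5-5)^2=0, (4-4)^2=0, (3-7)^2=16, (6-1)^2=25, (1-6)^2=25, (2-2)^2=0
sum(d^2) = 82.
Step 3: rho = 1 - 6*82 / (7*(7^2 - 1)) = 1 - 492/336 = -0.464286.
Step 4: Under H0, t = rho * sqrt((n-2)/(1-rho^2)) = -1.1722 ~ t(5).
Step 5: Two-sided p-value from the t-distribution with 5 df = 0.293934.
Step 6: alpha = 0.1. fail to reject H0.

rho = -0.4643, p = 0.293934, fail to reject H0 at alpha = 0.1.


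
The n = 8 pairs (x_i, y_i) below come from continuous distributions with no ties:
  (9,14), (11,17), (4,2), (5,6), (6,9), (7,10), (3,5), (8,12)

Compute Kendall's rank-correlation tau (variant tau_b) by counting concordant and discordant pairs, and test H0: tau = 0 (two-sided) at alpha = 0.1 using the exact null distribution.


Step 1: Enumerate the 28 unordered pairs (i,j) with i<j and classify each by sign(x_j-x_i) * sign(y_j-y_i).
  (1,2):dx=+2,dy=+3->C; (1,3):dx=-5,dy=-12->C; (1,4):dx=-4,dy=-8->C; (1,5):dx=-3,dy=-5->C
  (1,6):dx=-2,dy=-4->C; (1,7):dx=-6,dy=-9->C; (1,8):dx=-1,dy=-2->C; (2,3):dx=-7,dy=-15->C
  (2,4):dx=-6,dy=-11->C; (2,5):dx=-5,dy=-8->C; (2,6):dx=-4,dy=-7->C; (2,7):dx=-8,dy=-12->C
  (2,8):dx=-3,dy=-5->C; (3,4):dx=+1,dy=+4->C; (3,5):dx=+2,dy=+7->C; (3,6):dx=+3,dy=+8->C
  (3,7):dx=-1,dy=+3->D; (3,8):dx=+4,dy=+10->C; (4,5):dx=+1,dy=+3->C; (4,6):dx=+2,dy=+4->C
  (4,7):dx=-2,dy=-1->C; (4,8):dx=+3,dy=+6->C; (5,6):dx=+1,dy=+1->C; (5,7):dx=-3,dy=-4->C
  (5,8):dx=+2,dy=+3->C; (6,7):dx=-4,dy=-5->C; (6,8):dx=+1,dy=+2->C; (7,8):dx=+5,dy=+7->C
Step 2: C = 27, D = 1, total pairs = 28.
Step 3: tau = (C - D)/(n(n-1)/2) = (27 - 1)/28 = 0.928571.
Step 4: Exact two-sided p-value (enumerate n! = 40320 permutations of y under H0): p = 0.000397.
Step 5: alpha = 0.1. reject H0.

tau_b = 0.9286 (C=27, D=1), p = 0.000397, reject H0.


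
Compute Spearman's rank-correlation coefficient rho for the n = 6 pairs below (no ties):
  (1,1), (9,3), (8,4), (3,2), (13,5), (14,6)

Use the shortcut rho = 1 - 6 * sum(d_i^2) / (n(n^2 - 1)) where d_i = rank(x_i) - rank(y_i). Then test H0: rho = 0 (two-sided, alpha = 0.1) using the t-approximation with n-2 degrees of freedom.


Step 1: Rank x and y separately (midranks; no ties here).
rank(x): 1->1, 9->4, 8->3, 3->2, 13->5, 14->6
rank(y): 1->1, 3->3, 4->4, 2->2, 5->5, 6->6
Step 2: d_i = R_x(i) - R_y(i); compute d_i^2.
  (1-1)^2=0, (4-3)^2=1, (3-4)^2=1, (2-2)^2=0, (5-5)^2=0, (6-6)^2=0
sum(d^2) = 2.
Step 3: rho = 1 - 6*2 / (6*(6^2 - 1)) = 1 - 12/210 = 0.942857.
Step 4: Under H0, t = rho * sqrt((n-2)/(1-rho^2)) = 5.6595 ~ t(4).
Step 5: Two-sided p-value from the t-distribution with 4 df = 0.004805.
Step 6: alpha = 0.1. reject H0.

rho = 0.9429, p = 0.004805, reject H0 at alpha = 0.1.


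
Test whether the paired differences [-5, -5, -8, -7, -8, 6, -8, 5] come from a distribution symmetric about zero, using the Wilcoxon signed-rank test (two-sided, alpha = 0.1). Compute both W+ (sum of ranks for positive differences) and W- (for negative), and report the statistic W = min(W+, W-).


Step 1: Drop any zero differences (none here) and take |d_i|.
|d| = [5, 5, 8, 7, 8, 6, 8, 5]
Step 2: Midrank |d_i| (ties get averaged ranks).
ranks: |5|->2, |5|->2, |8|->7, |7|->5, |8|->7, |6|->4, |8|->7, |5|->2
Step 3: Attach original signs; sum ranks with positive sign and with negative sign.
W+ = 4 + 2 = 6
W- = 2 + 2 + 7 + 5 + 7 + 7 = 30
(Check: W+ + W- = 36 should equal n(n+1)/2 = 36.)
Step 4: Test statistic W = min(W+, W-) = 6.
Step 5: Ties in |d|, so use the tie-corrected normal approximation.
        E[W] = n(n+1)/4 = 8*9/4 = 18.
        Tie groups: |d|=5 (t=3), |d|=8 (t=3); sum(t^3 - t) = 48.
        Var[W] = n(n+1)(2n+1)/24 - sum(t^3-t)/48 = 1224/24 - 48/48 = 50.
        z = (W - E[W]) / sqrt(Var[W]) = (6 - 18) / 7.0711 = -1.6971.
        Two-sided p = 2*Phi(z) = 0.089686.
Step 6: alpha = 0.1. reject H0.

W+ = 6, W- = 30, W = min = 6, p = 0.089686, reject H0.


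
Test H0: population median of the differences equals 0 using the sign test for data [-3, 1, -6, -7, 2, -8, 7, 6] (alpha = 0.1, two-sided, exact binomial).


Step 1: Discard zero differences. Original n = 8; n_eff = number of nonzero differences = 8.
Nonzero differences (with sign): -3, +1, -6, -7, +2, -8, +7, +6
Step 2: Count signs: positive = 4, negative = 4.
Step 3: Under H0: P(positive) = 0.5, so the number of positives S ~ Bin(8, 0.5).
Step 4: Two-sided exact p-value = sum of Bin(8,0.5) probabilities at or below the observed probability = 1.000000.
Step 5: alpha = 0.1. fail to reject H0.

n_eff = 8, pos = 4, neg = 4, p = 1.000000, fail to reject H0.


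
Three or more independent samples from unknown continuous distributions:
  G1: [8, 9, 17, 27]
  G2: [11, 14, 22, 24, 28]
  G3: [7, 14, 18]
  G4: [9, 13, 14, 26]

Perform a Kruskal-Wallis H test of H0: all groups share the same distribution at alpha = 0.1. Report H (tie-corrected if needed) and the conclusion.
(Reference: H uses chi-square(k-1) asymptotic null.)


Step 1: Combine all N = 16 observations and assign midranks.
sorted (value, group, rank): (7,G3,1), (8,G1,2), (9,G1,3.5), (9,G4,3.5), (11,G2,5), (13,G4,6), (14,G2,8), (14,G3,8), (14,G4,8), (17,G1,10), (18,G3,11), (22,G2,12), (24,G2,13), (26,G4,14), (27,G1,15), (28,G2,16)
Step 2: Sum ranks within each group.
R_1 = 30.5 (n_1 = 4)
R_2 = 54 (n_2 = 5)
R_3 = 20 (n_3 = 3)
R_4 = 31.5 (n_4 = 4)
Step 3: H = 12/(N(N+1)) * sum(R_i^2/n_i) - 3(N+1)
     = 12/(16*17) * (30.5^2/4 + 54^2/5 + 20^2/3 + 31.5^2/4) - 3*17
     = 0.044118 * 1197.16 - 51
     = 1.815809.
Step 4: Ties present; correction factor C = 1 - 30/(16^3 - 16) = 0.992647. Corrected H = 1.815809 / 0.992647 = 1.829259.
Step 5: Under H0, H ~ chi^2(3); p-value = 0.608589.
Step 6: alpha = 0.1. fail to reject H0.

H = 1.8293, df = 3, p = 0.608589, fail to reject H0.


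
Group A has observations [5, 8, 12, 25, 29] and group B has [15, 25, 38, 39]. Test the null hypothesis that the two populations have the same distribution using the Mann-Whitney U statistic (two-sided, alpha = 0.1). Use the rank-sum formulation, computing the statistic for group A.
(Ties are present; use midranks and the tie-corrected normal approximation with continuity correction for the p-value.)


Step 1: Combine and sort all 9 observations; assign midranks.
sorted (value, group): (5,X), (8,X), (12,X), (15,Y), (25,X), (25,Y), (29,X), (38,Y), (39,Y)
ranks: 5->1, 8->2, 12->3, 15->4, 25->5.5, 25->5.5, 29->7, 38->8, 39->9
Step 2: Rank sum for X: R1 = 1 + 2 + 3 + 5.5 + 7 = 18.5.
Step 3: U_X = R1 - n1(n1+1)/2 = 18.5 - 5*6/2 = 18.5 - 15 = 3.5.
       U_Y = n1*n2 - U_X = 20 - 3.5 = 16.5.
Step 4: Ties are present, so use the tie-corrected normal approximation (with continuity correction) for the p-value.
Step 5: p-value = 0.139983; compare to alpha = 0.1. fail to reject H0.

U_X = 3.5, p = 0.139983, fail to reject H0 at alpha = 0.1.


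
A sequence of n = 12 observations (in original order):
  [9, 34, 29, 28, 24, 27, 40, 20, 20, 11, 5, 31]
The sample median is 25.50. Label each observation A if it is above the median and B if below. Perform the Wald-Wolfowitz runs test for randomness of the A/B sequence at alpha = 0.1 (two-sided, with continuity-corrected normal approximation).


Step 1: Compute median = 25.50; label A = above, B = below.
Labels in order: BAAABAABBBBA  (n_A = 6, n_B = 6)
Step 2: Count runs R = 6.
Step 3: Under H0 (random ordering), E[R] = 2*n_A*n_B/(n_A+n_B) + 1 = 2*6*6/12 + 1 = 7.0000.
        Var[R] = 2*n_A*n_B*(2*n_A*n_B - n_A - n_B) / ((n_A+n_B)^2 * (n_A+n_B-1)) = 4320/1584 = 2.7273.
        SD[R] = 1.6514.
Step 4: Continuity-corrected z = (R + 0.5 - E[R]) / SD[R] = (6 + 0.5 - 7.0000) / 1.6514 = -0.3028.
Step 5: Two-sided p-value via normal approximation = 2*(1 - Phi(|z|)) = 0.762069.
Step 6: alpha = 0.1. fail to reject H0.

R = 6, z = -0.3028, p = 0.762069, fail to reject H0.


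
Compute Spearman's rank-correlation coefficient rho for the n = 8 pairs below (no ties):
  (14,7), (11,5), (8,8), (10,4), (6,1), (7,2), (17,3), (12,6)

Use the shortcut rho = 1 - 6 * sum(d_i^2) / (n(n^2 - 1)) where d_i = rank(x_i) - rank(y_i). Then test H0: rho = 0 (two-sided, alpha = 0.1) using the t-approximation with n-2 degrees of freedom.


Step 1: Rank x and y separately (midranks; no ties here).
rank(x): 14->7, 11->5, 8->3, 10->4, 6->1, 7->2, 17->8, 12->6
rank(y): 7->7, 5->5, 8->8, 4->4, 1->1, 2->2, 3->3, 6->6
Step 2: d_i = R_x(i) - R_y(i); compute d_i^2.
  (7-7)^2=0, (5-5)^2=0, (3-8)^2=25, (4-4)^2=0, (1-1)^2=0, (2-2)^2=0, (8-3)^2=25, (6-6)^2=0
sum(d^2) = 50.
Step 3: rho = 1 - 6*50 / (8*(8^2 - 1)) = 1 - 300/504 = 0.404762.
Step 4: Under H0, t = rho * sqrt((n-2)/(1-rho^2)) = 1.0842 ~ t(6).
Step 5: Two-sided p-value from the t-distribution with 6 df = 0.319889.
Step 6: alpha = 0.1. fail to reject H0.

rho = 0.4048, p = 0.319889, fail to reject H0 at alpha = 0.1.


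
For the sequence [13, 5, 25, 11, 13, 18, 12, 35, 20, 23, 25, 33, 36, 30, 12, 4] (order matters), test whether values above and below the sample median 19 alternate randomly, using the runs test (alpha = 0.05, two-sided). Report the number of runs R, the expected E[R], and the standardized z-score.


Step 1: Compute median = 19; label A = above, B = below.
Labels in order: BBABBBBAAAAAAABB  (n_A = 8, n_B = 8)
Step 2: Count runs R = 5.
Step 3: Under H0 (random ordering), E[R] = 2*n_A*n_B/(n_A+n_B) + 1 = 2*8*8/16 + 1 = 9.0000.
        Var[R] = 2*n_A*n_B*(2*n_A*n_B - n_A - n_B) / ((n_A+n_B)^2 * (n_A+n_B-1)) = 14336/3840 = 3.7333.
        SD[R] = 1.9322.
Step 4: Continuity-corrected z = (R + 0.5 - E[R]) / SD[R] = (5 + 0.5 - 9.0000) / 1.9322 = -1.8114.
Step 5: Two-sided p-value via normal approximation = 2*(1 - Phi(|z|)) = 0.070076.
Step 6: alpha = 0.05. fail to reject H0.

R = 5, z = -1.8114, p = 0.070076, fail to reject H0.


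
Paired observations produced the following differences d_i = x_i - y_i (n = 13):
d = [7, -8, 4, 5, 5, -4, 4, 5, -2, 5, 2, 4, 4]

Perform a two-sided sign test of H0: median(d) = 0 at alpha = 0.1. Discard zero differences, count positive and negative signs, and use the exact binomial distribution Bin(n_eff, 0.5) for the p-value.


Step 1: Discard zero differences. Original n = 13; n_eff = number of nonzero differences = 13.
Nonzero differences (with sign): +7, -8, +4, +5, +5, -4, +4, +5, -2, +5, +2, +4, +4
Step 2: Count signs: positive = 10, negative = 3.
Step 3: Under H0: P(positive) = 0.5, so the number of positives S ~ Bin(13, 0.5).
Step 4: Two-sided exact p-value = sum of Bin(13,0.5) probabilities at or below the observed probability = 0.092285.
Step 5: alpha = 0.1. reject H0.

n_eff = 13, pos = 10, neg = 3, p = 0.092285, reject H0.


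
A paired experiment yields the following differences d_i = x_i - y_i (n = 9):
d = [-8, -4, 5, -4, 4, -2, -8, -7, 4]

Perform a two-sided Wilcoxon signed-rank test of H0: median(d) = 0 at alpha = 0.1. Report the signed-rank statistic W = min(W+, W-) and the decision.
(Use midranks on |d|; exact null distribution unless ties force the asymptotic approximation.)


Step 1: Drop any zero differences (none here) and take |d_i|.
|d| = [8, 4, 5, 4, 4, 2, 8, 7, 4]
Step 2: Midrank |d_i| (ties get averaged ranks).
ranks: |8|->8.5, |4|->3.5, |5|->6, |4|->3.5, |4|->3.5, |2|->1, |8|->8.5, |7|->7, |4|->3.5
Step 3: Attach original signs; sum ranks with positive sign and with negative sign.
W+ = 6 + 3.5 + 3.5 = 13
W- = 8.5 + 3.5 + 3.5 + 1 + 8.5 + 7 = 32
(Check: W+ + W- = 45 should equal n(n+1)/2 = 45.)
Step 4: Test statistic W = min(W+, W-) = 13.
Step 5: Ties in |d|, so use the tie-corrected normal approximation.
        E[W] = n(n+1)/4 = 9*10/4 = 22.5.
        Tie groups: |d|=4 (t=4), |d|=8 (t=2); sum(t^3 - t) = 66.
        Var[W] = n(n+1)(2n+1)/24 - sum(t^3-t)/48 = 1710/24 - 66/48 = 69.875.
        z = (W - E[W]) / sqrt(Var[W]) = (13 - 22.5) / 8.3591 = -1.1365.
        Two-sided p = 2*Phi(z) = 0.255755.
Step 6: alpha = 0.1. fail to reject H0.

W+ = 13, W- = 32, W = min = 13, p = 0.255755, fail to reject H0.


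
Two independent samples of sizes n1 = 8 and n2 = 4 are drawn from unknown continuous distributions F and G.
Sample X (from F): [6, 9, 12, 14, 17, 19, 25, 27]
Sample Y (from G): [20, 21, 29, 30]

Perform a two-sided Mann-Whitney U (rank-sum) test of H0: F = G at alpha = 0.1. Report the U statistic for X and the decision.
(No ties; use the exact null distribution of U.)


Step 1: Combine and sort all 12 observations; assign midranks.
sorted (value, group): (6,X), (9,X), (12,X), (14,X), (17,X), (19,X), (20,Y), (21,Y), (25,X), (27,X), (29,Y), (30,Y)
ranks: 6->1, 9->2, 12->3, 14->4, 17->5, 19->6, 20->7, 21->8, 25->9, 27->10, 29->11, 30->12
Step 2: Rank sum for X: R1 = 1 + 2 + 3 + 4 + 5 + 6 + 9 + 10 = 40.
Step 3: U_X = R1 - n1(n1+1)/2 = 40 - 8*9/2 = 40 - 36 = 4.
       U_Y = n1*n2 - U_X = 32 - 4 = 28.
Step 4: No ties, so the exact null distribution of U (based on enumerating the C(12,8) = 495 equally likely rank assignments) gives the two-sided p-value.
Step 5: p-value = 0.048485; compare to alpha = 0.1. reject H0.

U_X = 4, p = 0.048485, reject H0 at alpha = 0.1.


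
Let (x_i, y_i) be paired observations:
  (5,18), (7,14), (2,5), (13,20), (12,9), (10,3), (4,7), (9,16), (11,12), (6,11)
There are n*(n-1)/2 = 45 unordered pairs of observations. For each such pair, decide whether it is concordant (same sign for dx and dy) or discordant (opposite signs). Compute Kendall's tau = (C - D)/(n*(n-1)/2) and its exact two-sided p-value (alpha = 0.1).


Step 1: Enumerate the 45 unordered pairs (i,j) with i<j and classify each by sign(x_j-x_i) * sign(y_j-y_i).
  (1,2):dx=+2,dy=-4->D; (1,3):dx=-3,dy=-13->C; (1,4):dx=+8,dy=+2->C; (1,5):dx=+7,dy=-9->D
  (1,6):dx=+5,dy=-15->D; (1,7):dx=-1,dy=-11->C; (1,8):dx=+4,dy=-2->D; (1,9):dx=+6,dy=-6->D
  (1,10):dx=+1,dy=-7->D; (2,3):dx=-5,dy=-9->C; (2,4):dx=+6,dy=+6->C; (2,5):dx=+5,dy=-5->D
  (2,6):dx=+3,dy=-11->D; (2,7):dx=-3,dy=-7->C; (2,8):dx=+2,dy=+2->C; (2,9):dx=+4,dy=-2->D
  (2,10):dx=-1,dy=-3->C; (3,4):dx=+11,dy=+15->C; (3,5):dx=+10,dy=+4->C; (3,6):dx=+8,dy=-2->D
  (3,7):dx=+2,dy=+2->C; (3,8):dx=+7,dy=+11->C; (3,9):dx=+9,dy=+7->C; (3,10):dx=+4,dy=+6->C
  (4,5):dx=-1,dy=-11->C; (4,6):dx=-3,dy=-17->C; (4,7):dx=-9,dy=-13->C; (4,8):dx=-4,dy=-4->C
  (4,9):dx=-2,dy=-8->C; (4,10):dx=-7,dy=-9->C; (5,6):dx=-2,dy=-6->C; (5,7):dx=-8,dy=-2->C
  (5,8):dx=-3,dy=+7->D; (5,9):dx=-1,dy=+3->D; (5,10):dx=-6,dy=+2->D; (6,7):dx=-6,dy=+4->D
  (6,8):dx=-1,dy=+13->D; (6,9):dx=+1,dy=+9->C; (6,10):dx=-4,dy=+8->D; (7,8):dx=+5,dy=+9->C
  (7,9):dx=+7,dy=+5->C; (7,10):dx=+2,dy=+4->C; (8,9):dx=+2,dy=-4->D; (8,10):dx=-3,dy=-5->C
  (9,10):dx=-5,dy=-1->C
Step 2: C = 28, D = 17, total pairs = 45.
Step 3: tau = (C - D)/(n(n-1)/2) = (28 - 17)/45 = 0.244444.
Step 4: Exact two-sided p-value (enumerate n! = 3628800 permutations of y under H0): p = 0.380720.
Step 5: alpha = 0.1. fail to reject H0.

tau_b = 0.2444 (C=28, D=17), p = 0.380720, fail to reject H0.


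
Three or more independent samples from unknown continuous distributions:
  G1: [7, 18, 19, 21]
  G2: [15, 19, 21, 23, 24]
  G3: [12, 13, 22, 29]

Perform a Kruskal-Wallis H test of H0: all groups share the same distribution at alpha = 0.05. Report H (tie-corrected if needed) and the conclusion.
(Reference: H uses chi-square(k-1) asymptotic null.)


Step 1: Combine all N = 13 observations and assign midranks.
sorted (value, group, rank): (7,G1,1), (12,G3,2), (13,G3,3), (15,G2,4), (18,G1,5), (19,G1,6.5), (19,G2,6.5), (21,G1,8.5), (21,G2,8.5), (22,G3,10), (23,G2,11), (24,G2,12), (29,G3,13)
Step 2: Sum ranks within each group.
R_1 = 21 (n_1 = 4)
R_2 = 42 (n_2 = 5)
R_3 = 28 (n_3 = 4)
Step 3: H = 12/(N(N+1)) * sum(R_i^2/n_i) - 3(N+1)
     = 12/(13*14) * (21^2/4 + 42^2/5 + 28^2/4) - 3*14
     = 0.065934 * 659.05 - 42
     = 1.453846.
Step 4: Ties present; correction factor C = 1 - 12/(13^3 - 13) = 0.994505. Corrected H = 1.453846 / 0.994505 = 1.461878.
Step 5: Under H0, H ~ chi^2(2); p-value = 0.481457.
Step 6: alpha = 0.05. fail to reject H0.

H = 1.4619, df = 2, p = 0.481457, fail to reject H0.


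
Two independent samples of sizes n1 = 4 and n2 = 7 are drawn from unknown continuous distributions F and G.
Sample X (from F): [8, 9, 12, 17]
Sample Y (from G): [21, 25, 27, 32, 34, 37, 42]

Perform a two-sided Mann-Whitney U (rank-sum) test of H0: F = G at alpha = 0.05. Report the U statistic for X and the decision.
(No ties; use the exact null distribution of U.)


Step 1: Combine and sort all 11 observations; assign midranks.
sorted (value, group): (8,X), (9,X), (12,X), (17,X), (21,Y), (25,Y), (27,Y), (32,Y), (34,Y), (37,Y), (42,Y)
ranks: 8->1, 9->2, 12->3, 17->4, 21->5, 25->6, 27->7, 32->8, 34->9, 37->10, 42->11
Step 2: Rank sum for X: R1 = 1 + 2 + 3 + 4 = 10.
Step 3: U_X = R1 - n1(n1+1)/2 = 10 - 4*5/2 = 10 - 10 = 0.
       U_Y = n1*n2 - U_X = 28 - 0 = 28.
Step 4: No ties, so the exact null distribution of U (based on enumerating the C(11,4) = 330 equally likely rank assignments) gives the two-sided p-value.
Step 5: p-value = 0.006061; compare to alpha = 0.05. reject H0.

U_X = 0, p = 0.006061, reject H0 at alpha = 0.05.


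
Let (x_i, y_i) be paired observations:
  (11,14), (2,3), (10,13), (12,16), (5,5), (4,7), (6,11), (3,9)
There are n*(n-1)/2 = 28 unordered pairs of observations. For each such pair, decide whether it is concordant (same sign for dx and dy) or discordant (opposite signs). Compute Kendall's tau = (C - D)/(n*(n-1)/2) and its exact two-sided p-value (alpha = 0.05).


Step 1: Enumerate the 28 unordered pairs (i,j) with i<j and classify each by sign(x_j-x_i) * sign(y_j-y_i).
  (1,2):dx=-9,dy=-11->C; (1,3):dx=-1,dy=-1->C; (1,4):dx=+1,dy=+2->C; (1,5):dx=-6,dy=-9->C
  (1,6):dx=-7,dy=-7->C; (1,7):dx=-5,dy=-3->C; (1,8):dx=-8,dy=-5->C; (2,3):dx=+8,dy=+10->C
  (2,4):dx=+10,dy=+13->C; (2,5):dx=+3,dy=+2->C; (2,6):dx=+2,dy=+4->C; (2,7):dx=+4,dy=+8->C
  (2,8):dx=+1,dy=+6->C; (3,4):dx=+2,dy=+3->C; (3,5):dx=-5,dy=-8->C; (3,6):dx=-6,dy=-6->C
  (3,7):dx=-4,dy=-2->C; (3,8):dx=-7,dy=-4->C; (4,5):dx=-7,dy=-11->C; (4,6):dx=-8,dy=-9->C
  (4,7):dx=-6,dy=-5->C; (4,8):dx=-9,dy=-7->C; (5,6):dx=-1,dy=+2->D; (5,7):dx=+1,dy=+6->C
  (5,8):dx=-2,dy=+4->D; (6,7):dx=+2,dy=+4->C; (6,8):dx=-1,dy=+2->D; (7,8):dx=-3,dy=-2->C
Step 2: C = 25, D = 3, total pairs = 28.
Step 3: tau = (C - D)/(n(n-1)/2) = (25 - 3)/28 = 0.785714.
Step 4: Exact two-sided p-value (enumerate n! = 40320 permutations of y under H0): p = 0.005506.
Step 5: alpha = 0.05. reject H0.

tau_b = 0.7857 (C=25, D=3), p = 0.005506, reject H0.


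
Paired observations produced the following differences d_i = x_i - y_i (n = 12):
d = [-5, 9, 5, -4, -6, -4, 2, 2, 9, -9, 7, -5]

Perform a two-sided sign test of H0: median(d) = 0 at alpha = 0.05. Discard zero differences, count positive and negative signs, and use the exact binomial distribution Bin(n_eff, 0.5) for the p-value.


Step 1: Discard zero differences. Original n = 12; n_eff = number of nonzero differences = 12.
Nonzero differences (with sign): -5, +9, +5, -4, -6, -4, +2, +2, +9, -9, +7, -5
Step 2: Count signs: positive = 6, negative = 6.
Step 3: Under H0: P(positive) = 0.5, so the number of positives S ~ Bin(12, 0.5).
Step 4: Two-sided exact p-value = sum of Bin(12,0.5) probabilities at or below the observed probability = 1.000000.
Step 5: alpha = 0.05. fail to reject H0.

n_eff = 12, pos = 6, neg = 6, p = 1.000000, fail to reject H0.


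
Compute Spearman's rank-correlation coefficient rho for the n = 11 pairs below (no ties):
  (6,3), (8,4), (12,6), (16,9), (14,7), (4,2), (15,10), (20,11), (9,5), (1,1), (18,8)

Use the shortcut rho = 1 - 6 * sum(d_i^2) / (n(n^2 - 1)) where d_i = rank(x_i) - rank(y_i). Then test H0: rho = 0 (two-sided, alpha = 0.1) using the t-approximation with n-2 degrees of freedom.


Step 1: Rank x and y separately (midranks; no ties here).
rank(x): 6->3, 8->4, 12->6, 16->9, 14->7, 4->2, 15->8, 20->11, 9->5, 1->1, 18->10
rank(y): 3->3, 4->4, 6->6, 9->9, 7->7, 2->2, 10->10, 11->11, 5->5, 1->1, 8->8
Step 2: d_i = R_x(i) - R_y(i); compute d_i^2.
  (3-3)^2=0, (4-4)^2=0, (6-6)^2=0, (9-9)^2=0, (7-7)^2=0, (2-2)^2=0, (8-10)^2=4, (11-11)^2=0, (5-5)^2=0, (1-1)^2=0, (10-8)^2=4
sum(d^2) = 8.
Step 3: rho = 1 - 6*8 / (11*(11^2 - 1)) = 1 - 48/1320 = 0.963636.
Step 4: Under H0, t = rho * sqrt((n-2)/(1-rho^2)) = 10.8186 ~ t(9).
Step 5: Two-sided p-value from the t-distribution with 9 df = 0.000002.
Step 6: alpha = 0.1. reject H0.

rho = 0.9636, p = 0.000002, reject H0 at alpha = 0.1.


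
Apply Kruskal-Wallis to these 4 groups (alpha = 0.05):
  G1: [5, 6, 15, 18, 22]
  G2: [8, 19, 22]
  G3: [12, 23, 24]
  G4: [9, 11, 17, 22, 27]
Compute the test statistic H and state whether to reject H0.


Step 1: Combine all N = 16 observations and assign midranks.
sorted (value, group, rank): (5,G1,1), (6,G1,2), (8,G2,3), (9,G4,4), (11,G4,5), (12,G3,6), (15,G1,7), (17,G4,8), (18,G1,9), (19,G2,10), (22,G1,12), (22,G2,12), (22,G4,12), (23,G3,14), (24,G3,15), (27,G4,16)
Step 2: Sum ranks within each group.
R_1 = 31 (n_1 = 5)
R_2 = 25 (n_2 = 3)
R_3 = 35 (n_3 = 3)
R_4 = 45 (n_4 = 5)
Step 3: H = 12/(N(N+1)) * sum(R_i^2/n_i) - 3(N+1)
     = 12/(16*17) * (31^2/5 + 25^2/3 + 35^2/3 + 45^2/5) - 3*17
     = 0.044118 * 1213.87 - 51
     = 2.552941.
Step 4: Ties present; correction factor C = 1 - 24/(16^3 - 16) = 0.994118. Corrected H = 2.552941 / 0.994118 = 2.568047.
Step 5: Under H0, H ~ chi^2(3); p-value = 0.463119.
Step 6: alpha = 0.05. fail to reject H0.

H = 2.5680, df = 3, p = 0.463119, fail to reject H0.


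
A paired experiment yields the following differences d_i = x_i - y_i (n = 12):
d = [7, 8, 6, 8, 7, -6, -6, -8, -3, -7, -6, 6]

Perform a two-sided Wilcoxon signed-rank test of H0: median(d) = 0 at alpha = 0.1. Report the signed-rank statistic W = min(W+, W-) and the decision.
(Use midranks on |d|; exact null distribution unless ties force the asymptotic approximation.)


Step 1: Drop any zero differences (none here) and take |d_i|.
|d| = [7, 8, 6, 8, 7, 6, 6, 8, 3, 7, 6, 6]
Step 2: Midrank |d_i| (ties get averaged ranks).
ranks: |7|->8, |8|->11, |6|->4, |8|->11, |7|->8, |6|->4, |6|->4, |8|->11, |3|->1, |7|->8, |6|->4, |6|->4
Step 3: Attach original signs; sum ranks with positive sign and with negative sign.
W+ = 8 + 11 + 4 + 11 + 8 + 4 = 46
W- = 4 + 4 + 11 + 1 + 8 + 4 = 32
(Check: W+ + W- = 78 should equal n(n+1)/2 = 78.)
Step 4: Test statistic W = min(W+, W-) = 32.
Step 5: Ties in |d|, so use the tie-corrected normal approximation.
        E[W] = n(n+1)/4 = 12*13/4 = 39.
        Tie groups: |d|=6 (t=5), |d|=7 (t=3), |d|=8 (t=3); sum(t^3 - t) = 168.
        Var[W] = n(n+1)(2n+1)/24 - sum(t^3-t)/48 = 3900/24 - 168/48 = 159.
        z = (W - E[W]) / sqrt(Var[W]) = (32 - 39) / 12.6095 = -0.5551.
        Two-sided p = 2*Phi(z) = 0.578802.
Step 6: alpha = 0.1. fail to reject H0.

W+ = 46, W- = 32, W = min = 32, p = 0.578802, fail to reject H0.


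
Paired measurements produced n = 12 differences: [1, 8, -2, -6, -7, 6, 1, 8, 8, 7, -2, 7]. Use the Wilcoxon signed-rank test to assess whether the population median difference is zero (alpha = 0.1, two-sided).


Step 1: Drop any zero differences (none here) and take |d_i|.
|d| = [1, 8, 2, 6, 7, 6, 1, 8, 8, 7, 2, 7]
Step 2: Midrank |d_i| (ties get averaged ranks).
ranks: |1|->1.5, |8|->11, |2|->3.5, |6|->5.5, |7|->8, |6|->5.5, |1|->1.5, |8|->11, |8|->11, |7|->8, |2|->3.5, |7|->8
Step 3: Attach original signs; sum ranks with positive sign and with negative sign.
W+ = 1.5 + 11 + 5.5 + 1.5 + 11 + 11 + 8 + 8 = 57.5
W- = 3.5 + 5.5 + 8 + 3.5 = 20.5
(Check: W+ + W- = 78 should equal n(n+1)/2 = 78.)
Step 4: Test statistic W = min(W+, W-) = 20.5.
Step 5: Ties in |d|, so use the tie-corrected normal approximation.
        E[W] = n(n+1)/4 = 12*13/4 = 39.
        Tie groups: |d|=1 (t=2), |d|=2 (t=2), |d|=6 (t=2), |d|=7 (t=3), |d|=8 (t=3); sum(t^3 - t) = 66.
        Var[W] = n(n+1)(2n+1)/24 - sum(t^3-t)/48 = 3900/24 - 66/48 = 161.125.
        z = (W - E[W]) / sqrt(Var[W]) = (20.5 - 39) / 12.6935 = -1.4574.
        Two-sided p = 2*Phi(z) = 0.144995.
Step 6: alpha = 0.1. fail to reject H0.

W+ = 57.5, W- = 20.5, W = min = 20.5, p = 0.144995, fail to reject H0.


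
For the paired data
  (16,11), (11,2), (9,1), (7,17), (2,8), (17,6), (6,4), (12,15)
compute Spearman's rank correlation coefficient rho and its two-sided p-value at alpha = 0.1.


Step 1: Rank x and y separately (midranks; no ties here).
rank(x): 16->7, 11->5, 9->4, 7->3, 2->1, 17->8, 6->2, 12->6
rank(y): 11->6, 2->2, 1->1, 17->8, 8->5, 6->4, 4->3, 15->7
Step 2: d_i = R_x(i) - R_y(i); compute d_i^2.
  (7-6)^2=1, (5-2)^2=9, (4-1)^2=9, (3-8)^2=25, (1-5)^2=16, (8-4)^2=16, (2-3)^2=1, (6-7)^2=1
sum(d^2) = 78.
Step 3: rho = 1 - 6*78 / (8*(8^2 - 1)) = 1 - 468/504 = 0.071429.
Step 4: Under H0, t = rho * sqrt((n-2)/(1-rho^2)) = 0.1754 ~ t(6).
Step 5: Two-sided p-value from the t-distribution with 6 df = 0.866526.
Step 6: alpha = 0.1. fail to reject H0.

rho = 0.0714, p = 0.866526, fail to reject H0 at alpha = 0.1.


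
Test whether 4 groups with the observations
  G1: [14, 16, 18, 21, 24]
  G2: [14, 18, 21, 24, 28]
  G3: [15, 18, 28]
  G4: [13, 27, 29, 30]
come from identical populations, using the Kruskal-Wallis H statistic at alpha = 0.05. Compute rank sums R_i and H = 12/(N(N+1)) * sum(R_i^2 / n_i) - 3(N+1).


Step 1: Combine all N = 17 observations and assign midranks.
sorted (value, group, rank): (13,G4,1), (14,G1,2.5), (14,G2,2.5), (15,G3,4), (16,G1,5), (18,G1,7), (18,G2,7), (18,G3,7), (21,G1,9.5), (21,G2,9.5), (24,G1,11.5), (24,G2,11.5), (27,G4,13), (28,G2,14.5), (28,G3,14.5), (29,G4,16), (30,G4,17)
Step 2: Sum ranks within each group.
R_1 = 35.5 (n_1 = 5)
R_2 = 45 (n_2 = 5)
R_3 = 25.5 (n_3 = 3)
R_4 = 47 (n_4 = 4)
Step 3: H = 12/(N(N+1)) * sum(R_i^2/n_i) - 3(N+1)
     = 12/(17*18) * (35.5^2/5 + 45^2/5 + 25.5^2/3 + 47^2/4) - 3*18
     = 0.039216 * 1426.05 - 54
     = 1.923529.
Step 4: Ties present; correction factor C = 1 - 48/(17^3 - 17) = 0.990196. Corrected H = 1.923529 / 0.990196 = 1.942574.
Step 5: Under H0, H ~ chi^2(3); p-value = 0.584411.
Step 6: alpha = 0.05. fail to reject H0.

H = 1.9426, df = 3, p = 0.584411, fail to reject H0.


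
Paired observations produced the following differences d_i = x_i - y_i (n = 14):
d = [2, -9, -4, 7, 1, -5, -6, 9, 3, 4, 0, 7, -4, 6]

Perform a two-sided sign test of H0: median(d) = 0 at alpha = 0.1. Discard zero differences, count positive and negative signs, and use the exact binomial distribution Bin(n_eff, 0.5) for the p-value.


Step 1: Discard zero differences. Original n = 14; n_eff = number of nonzero differences = 13.
Nonzero differences (with sign): +2, -9, -4, +7, +1, -5, -6, +9, +3, +4, +7, -4, +6
Step 2: Count signs: positive = 8, negative = 5.
Step 3: Under H0: P(positive) = 0.5, so the number of positives S ~ Bin(13, 0.5).
Step 4: Two-sided exact p-value = sum of Bin(13,0.5) probabilities at or below the observed probability = 0.581055.
Step 5: alpha = 0.1. fail to reject H0.

n_eff = 13, pos = 8, neg = 5, p = 0.581055, fail to reject H0.


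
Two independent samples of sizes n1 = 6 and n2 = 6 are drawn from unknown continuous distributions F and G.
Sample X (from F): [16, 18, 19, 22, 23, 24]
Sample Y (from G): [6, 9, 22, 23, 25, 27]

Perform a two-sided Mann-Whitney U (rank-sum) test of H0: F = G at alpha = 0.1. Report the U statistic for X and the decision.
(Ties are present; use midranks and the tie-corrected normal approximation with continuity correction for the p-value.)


Step 1: Combine and sort all 12 observations; assign midranks.
sorted (value, group): (6,Y), (9,Y), (16,X), (18,X), (19,X), (22,X), (22,Y), (23,X), (23,Y), (24,X), (25,Y), (27,Y)
ranks: 6->1, 9->2, 16->3, 18->4, 19->5, 22->6.5, 22->6.5, 23->8.5, 23->8.5, 24->10, 25->11, 27->12
Step 2: Rank sum for X: R1 = 3 + 4 + 5 + 6.5 + 8.5 + 10 = 37.
Step 3: U_X = R1 - n1(n1+1)/2 = 37 - 6*7/2 = 37 - 21 = 16.
       U_Y = n1*n2 - U_X = 36 - 16 = 20.
Step 4: Ties are present, so use the tie-corrected normal approximation (with continuity correction) for the p-value.
Step 5: p-value = 0.809527; compare to alpha = 0.1. fail to reject H0.

U_X = 16, p = 0.809527, fail to reject H0 at alpha = 0.1.


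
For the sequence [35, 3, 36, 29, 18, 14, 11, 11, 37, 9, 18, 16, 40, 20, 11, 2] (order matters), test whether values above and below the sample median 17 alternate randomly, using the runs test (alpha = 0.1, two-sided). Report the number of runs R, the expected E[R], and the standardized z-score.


Step 1: Compute median = 17; label A = above, B = below.
Labels in order: ABAAABBBABABAABB  (n_A = 8, n_B = 8)
Step 2: Count runs R = 10.
Step 3: Under H0 (random ordering), E[R] = 2*n_A*n_B/(n_A+n_B) + 1 = 2*8*8/16 + 1 = 9.0000.
        Var[R] = 2*n_A*n_B*(2*n_A*n_B - n_A - n_B) / ((n_A+n_B)^2 * (n_A+n_B-1)) = 14336/3840 = 3.7333.
        SD[R] = 1.9322.
Step 4: Continuity-corrected z = (R - 0.5 - E[R]) / SD[R] = (10 - 0.5 - 9.0000) / 1.9322 = 0.2588.
Step 5: Two-sided p-value via normal approximation = 2*(1 - Phi(|z|)) = 0.795809.
Step 6: alpha = 0.1. fail to reject H0.

R = 10, z = 0.2588, p = 0.795809, fail to reject H0.


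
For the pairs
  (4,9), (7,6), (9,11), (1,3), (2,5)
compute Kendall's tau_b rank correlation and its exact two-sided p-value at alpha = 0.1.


Step 1: Enumerate the 10 unordered pairs (i,j) with i<j and classify each by sign(x_j-x_i) * sign(y_j-y_i).
  (1,2):dx=+3,dy=-3->D; (1,3):dx=+5,dy=+2->C; (1,4):dx=-3,dy=-6->C; (1,5):dx=-2,dy=-4->C
  (2,3):dx=+2,dy=+5->C; (2,4):dx=-6,dy=-3->C; (2,5):dx=-5,dy=-1->C; (3,4):dx=-8,dy=-8->C
  (3,5):dx=-7,dy=-6->C; (4,5):dx=+1,dy=+2->C
Step 2: C = 9, D = 1, total pairs = 10.
Step 3: tau = (C - D)/(n(n-1)/2) = (9 - 1)/10 = 0.800000.
Step 4: Exact two-sided p-value (enumerate n! = 120 permutations of y under H0): p = 0.083333.
Step 5: alpha = 0.1. reject H0.

tau_b = 0.8000 (C=9, D=1), p = 0.083333, reject H0.


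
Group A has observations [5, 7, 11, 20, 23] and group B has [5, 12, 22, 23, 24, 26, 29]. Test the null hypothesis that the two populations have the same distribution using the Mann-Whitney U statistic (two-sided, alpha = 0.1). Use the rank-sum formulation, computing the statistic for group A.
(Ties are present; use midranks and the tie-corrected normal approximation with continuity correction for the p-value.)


Step 1: Combine and sort all 12 observations; assign midranks.
sorted (value, group): (5,X), (5,Y), (7,X), (11,X), (12,Y), (20,X), (22,Y), (23,X), (23,Y), (24,Y), (26,Y), (29,Y)
ranks: 5->1.5, 5->1.5, 7->3, 11->4, 12->5, 20->6, 22->7, 23->8.5, 23->8.5, 24->10, 26->11, 29->12
Step 2: Rank sum for X: R1 = 1.5 + 3 + 4 + 6 + 8.5 = 23.
Step 3: U_X = R1 - n1(n1+1)/2 = 23 - 5*6/2 = 23 - 15 = 8.
       U_Y = n1*n2 - U_X = 35 - 8 = 27.
Step 4: Ties are present, so use the tie-corrected normal approximation (with continuity correction) for the p-value.
Step 5: p-value = 0.142449; compare to alpha = 0.1. fail to reject H0.

U_X = 8, p = 0.142449, fail to reject H0 at alpha = 0.1.


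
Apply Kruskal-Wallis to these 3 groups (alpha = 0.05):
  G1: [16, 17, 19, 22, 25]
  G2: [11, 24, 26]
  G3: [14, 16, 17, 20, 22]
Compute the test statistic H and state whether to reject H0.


Step 1: Combine all N = 13 observations and assign midranks.
sorted (value, group, rank): (11,G2,1), (14,G3,2), (16,G1,3.5), (16,G3,3.5), (17,G1,5.5), (17,G3,5.5), (19,G1,7), (20,G3,8), (22,G1,9.5), (22,G3,9.5), (24,G2,11), (25,G1,12), (26,G2,13)
Step 2: Sum ranks within each group.
R_1 = 37.5 (n_1 = 5)
R_2 = 25 (n_2 = 3)
R_3 = 28.5 (n_3 = 5)
Step 3: H = 12/(N(N+1)) * sum(R_i^2/n_i) - 3(N+1)
     = 12/(13*14) * (37.5^2/5 + 25^2/3 + 28.5^2/5) - 3*14
     = 0.065934 * 652.033 - 42
     = 0.991209.
Step 4: Ties present; correction factor C = 1 - 18/(13^3 - 13) = 0.991758. Corrected H = 0.991209 / 0.991758 = 0.999446.
Step 5: Under H0, H ~ chi^2(2); p-value = 0.606699.
Step 6: alpha = 0.05. fail to reject H0.

H = 0.9994, df = 2, p = 0.606699, fail to reject H0.
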